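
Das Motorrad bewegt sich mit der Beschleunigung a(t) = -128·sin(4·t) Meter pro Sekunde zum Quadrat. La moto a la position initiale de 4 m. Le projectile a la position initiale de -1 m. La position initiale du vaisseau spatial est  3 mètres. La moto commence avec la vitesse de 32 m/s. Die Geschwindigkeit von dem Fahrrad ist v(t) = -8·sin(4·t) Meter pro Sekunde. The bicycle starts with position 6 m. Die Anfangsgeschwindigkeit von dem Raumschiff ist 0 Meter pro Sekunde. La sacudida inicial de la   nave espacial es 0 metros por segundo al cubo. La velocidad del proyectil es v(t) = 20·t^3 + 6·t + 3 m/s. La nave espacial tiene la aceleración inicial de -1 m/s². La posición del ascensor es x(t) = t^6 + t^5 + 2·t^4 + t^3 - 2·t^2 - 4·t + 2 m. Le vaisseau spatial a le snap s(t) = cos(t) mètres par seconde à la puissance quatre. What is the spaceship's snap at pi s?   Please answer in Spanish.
Tenemos el snap s(t) = cos(t). Sustituyendo t = pi: s(pi) = -1.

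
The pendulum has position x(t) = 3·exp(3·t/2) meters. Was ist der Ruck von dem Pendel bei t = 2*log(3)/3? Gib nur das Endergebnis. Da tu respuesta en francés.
À t = 2*log(3)/3, j = 243/8.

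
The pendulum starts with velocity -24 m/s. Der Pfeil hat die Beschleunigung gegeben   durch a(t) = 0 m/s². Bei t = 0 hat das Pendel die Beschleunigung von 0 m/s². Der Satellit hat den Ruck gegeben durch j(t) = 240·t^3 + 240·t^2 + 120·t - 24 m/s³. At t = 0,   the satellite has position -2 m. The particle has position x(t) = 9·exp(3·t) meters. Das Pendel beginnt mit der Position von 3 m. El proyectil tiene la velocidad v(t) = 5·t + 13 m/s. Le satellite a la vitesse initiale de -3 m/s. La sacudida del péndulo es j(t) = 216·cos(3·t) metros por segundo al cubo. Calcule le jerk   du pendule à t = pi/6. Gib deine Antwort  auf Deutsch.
Mit j(t) = 216·cos(3·t) und Einsetzen von t = pi/6, finden wir j = 0.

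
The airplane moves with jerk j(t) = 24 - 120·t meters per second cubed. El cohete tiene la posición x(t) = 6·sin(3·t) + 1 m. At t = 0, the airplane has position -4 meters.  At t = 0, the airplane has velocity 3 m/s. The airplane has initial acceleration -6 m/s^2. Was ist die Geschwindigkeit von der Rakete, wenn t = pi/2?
Ausgehend von der Position x(t) = 6·sin(3·t) + 1, nehmen wir 1 Ableitung. Die Ableitung von der Position ergibt die Geschwindigkeit: v(t) = 18·cos(3·t). Aus der Gleichung für die Geschwindigkeit v(t) = 18·cos(3·t), setzen wir t = pi/2 ein und erhalten v = 0.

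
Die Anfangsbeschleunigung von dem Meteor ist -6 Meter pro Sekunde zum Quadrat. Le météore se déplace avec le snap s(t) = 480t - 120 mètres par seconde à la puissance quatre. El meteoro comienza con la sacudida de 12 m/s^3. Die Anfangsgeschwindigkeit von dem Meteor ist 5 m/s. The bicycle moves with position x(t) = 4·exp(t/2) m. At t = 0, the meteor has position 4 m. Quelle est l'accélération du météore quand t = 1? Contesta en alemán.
Wir müssen unsere Gleichung für den Snap s(t) = 480·t - 120 2-mal integrieren. Durch Integration von dem Snap und Verwendung der Anfangsbedingung j(0) = 12, erhalten wir j(t) = 240·t^2 - 120·t + 12. Die Stammfunktion von dem Ruck ist die Beschleunigung. Mit a(0) = -6 erhalten wir a(t) = 80·t^3 - 60·t^2 + 12·t - 6. Mit a(t) = 80·t^3 - 60·t^2 + 12·t - 6 und Einsetzen von t = 1, finden wir a = 26.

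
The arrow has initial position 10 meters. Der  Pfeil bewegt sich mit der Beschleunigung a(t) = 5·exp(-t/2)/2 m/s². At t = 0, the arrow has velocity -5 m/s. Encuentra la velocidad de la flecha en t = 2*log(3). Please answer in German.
Wir müssen unsere Gleichung für die Beschleunigung a(t) = 5·exp(-t/2)/2 1-mal integrieren. Die Stammfunktion von der Beschleunigung ist die Geschwindigkeit. Mit v(0) = -5 erhalten wir v(t) = -5·exp(-t/2). Wir haben die Geschwindigkeit v(t) = -5·exp(-t/2). Durch Einsetzen von t = 2*log(3): v(2*log(3)) = -5/3.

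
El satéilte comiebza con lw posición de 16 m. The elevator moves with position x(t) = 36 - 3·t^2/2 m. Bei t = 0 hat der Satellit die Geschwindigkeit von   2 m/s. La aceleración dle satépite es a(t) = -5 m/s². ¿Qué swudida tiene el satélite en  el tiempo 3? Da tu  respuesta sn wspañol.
Para resolver esto, necesitamos tomar 1 derivada de nuestra ecuación de la aceleración a(t) = -5. Derivando la aceleración, obtenemos la sacudida: j(t) = 0. Usando j(t) = 0 y sustituyendo t = 3, encontramos j = 0.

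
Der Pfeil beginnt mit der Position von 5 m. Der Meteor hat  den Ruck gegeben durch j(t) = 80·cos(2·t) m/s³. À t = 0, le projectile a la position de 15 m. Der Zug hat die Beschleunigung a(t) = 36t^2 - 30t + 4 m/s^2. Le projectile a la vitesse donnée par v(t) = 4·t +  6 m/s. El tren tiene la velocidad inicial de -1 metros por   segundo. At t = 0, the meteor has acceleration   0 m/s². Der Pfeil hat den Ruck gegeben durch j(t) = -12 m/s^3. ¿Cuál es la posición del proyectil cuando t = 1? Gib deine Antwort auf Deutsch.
Ausgehend von der Geschwindigkeit v(t) = 4·t + 6, nehmen wir 1 Integral. Durch Integration von der Geschwindigkeit und Verwendung der Anfangsbedingung x(0) = 15, erhalten wir x(t) = 2·t^2 + 6·t + 15. Wir haben die Position x(t) = 2·t^2 + 6·t + 15. Durch Einsetzen von t = 1: x(1) = 23.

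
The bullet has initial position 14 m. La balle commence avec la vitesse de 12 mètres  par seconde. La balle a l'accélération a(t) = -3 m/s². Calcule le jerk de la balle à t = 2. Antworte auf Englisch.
Starting from acceleration a(t) = -3, we take 1 derivative. Differentiating acceleration, we get jerk: j(t) = 0. From the given jerk equation j(t) = 0, we substitute t = 2 to get j = 0.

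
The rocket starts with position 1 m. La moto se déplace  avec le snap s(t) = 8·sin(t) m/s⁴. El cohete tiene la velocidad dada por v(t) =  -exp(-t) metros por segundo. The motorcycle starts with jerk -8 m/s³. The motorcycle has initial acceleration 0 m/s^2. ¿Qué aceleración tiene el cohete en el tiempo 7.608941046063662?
Para resolver esto, necesitamos tomar 1 derivada de nuestra ecuación de la velocidad v(t) = -exp(-t). Derivando la velocidad, obtenemos la aceleración: a(t) = exp(-t). De la ecuación de la aceleración a(t) = exp(-t), sustituimos t = 7.608941046063662 para obtener a = 0.000495996818257345.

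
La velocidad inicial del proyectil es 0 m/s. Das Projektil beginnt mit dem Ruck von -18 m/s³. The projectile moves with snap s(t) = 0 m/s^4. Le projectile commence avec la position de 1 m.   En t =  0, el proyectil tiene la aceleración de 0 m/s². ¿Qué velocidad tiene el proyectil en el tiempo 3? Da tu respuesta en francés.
Nous devons intégrer notre équation du snap s(t) = 0 3 fois. En intégrant le snap et en utilisant la condition initiale j(0) = -18, nous obtenons j(t) = -18. L'intégrale du jerk est l'accélération. En utilisant a(0) = 0, nous obtenons a(t) = -18·t. L'intégrale de l'accélération, avec v(0) = 0, donne la vitesse: v(t) = -9·t^2. De l'équation de la vitesse v(t) = -9·t^2, nous substituons t = 3 pour obtenir v = -81.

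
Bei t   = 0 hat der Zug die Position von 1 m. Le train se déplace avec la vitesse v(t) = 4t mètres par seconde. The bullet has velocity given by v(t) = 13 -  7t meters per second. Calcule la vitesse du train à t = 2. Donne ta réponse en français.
En utilisant v(t) = 4·t et en substituant t = 2, nous trouvons v = 8.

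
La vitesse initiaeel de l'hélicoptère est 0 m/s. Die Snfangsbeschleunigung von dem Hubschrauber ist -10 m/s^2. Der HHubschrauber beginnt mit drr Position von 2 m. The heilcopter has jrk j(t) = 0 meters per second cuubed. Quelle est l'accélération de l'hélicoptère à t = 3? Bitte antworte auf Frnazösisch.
Nous devons intégrer notre équation du jerk j(t) = 0 1 fois. En intégrant le jerk et en utilisant la condition initiale a(0) = -10, nous obtenons a(t) = -10. En utilisant a(t) = -10 et en substituant t = 3, nous trouvons a = -10.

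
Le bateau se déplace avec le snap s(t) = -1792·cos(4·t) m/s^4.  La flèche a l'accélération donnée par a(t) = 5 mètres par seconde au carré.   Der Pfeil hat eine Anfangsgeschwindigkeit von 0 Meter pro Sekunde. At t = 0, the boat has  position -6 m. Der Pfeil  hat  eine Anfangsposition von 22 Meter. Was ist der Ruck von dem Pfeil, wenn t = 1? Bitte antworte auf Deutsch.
Ausgehend von der Beschleunigung a(t) = 5, nehmen wir 1 Ableitung. Die Ableitung von der Beschleunigung ergibt den Ruck: j(t) = 0. Mit j(t) = 0 und Einsetzen von t = 1, finden wir j = 0.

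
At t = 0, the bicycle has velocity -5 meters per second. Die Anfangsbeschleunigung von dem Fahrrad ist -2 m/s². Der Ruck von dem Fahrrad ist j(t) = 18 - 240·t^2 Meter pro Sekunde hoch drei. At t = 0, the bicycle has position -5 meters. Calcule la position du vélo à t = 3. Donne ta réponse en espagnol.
Debemos encontrar la antiderivada de nuestra ecuación de la sacudida j(t) = 18 - 240·t^2 3 veces. La antiderivada de la sacudida es la aceleración. Usando a(0) = -2, obtenemos a(t) = -80·t^3 + 18·t - 2. La integral de la aceleración, con v(0) = -5, da la velocidad: v(t) = -20·t^4 + 9·t^2 - 2·t - 5. La antiderivada de la velocidad, con x(0) = -5, da la posición: x(t) = -4·t^5 + 3·t^3 - t^2 - 5·t - 5. Tenemos la posición x(t) = -4·t^5 + 3·t^3 - t^2 - 5·t - 5. Sustituyendo t = 3: x(3) = -920.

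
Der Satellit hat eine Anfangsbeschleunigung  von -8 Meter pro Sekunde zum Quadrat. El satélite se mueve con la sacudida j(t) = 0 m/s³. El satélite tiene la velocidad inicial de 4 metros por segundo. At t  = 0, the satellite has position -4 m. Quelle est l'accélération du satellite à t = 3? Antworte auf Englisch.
To find the answer, we compute 1 antiderivative of j(t) = 0. Integrating jerk and using the initial condition a(0) = -8, we get a(t) = -8. Using a(t) = -8 and substituting t = 3, we find a = -8.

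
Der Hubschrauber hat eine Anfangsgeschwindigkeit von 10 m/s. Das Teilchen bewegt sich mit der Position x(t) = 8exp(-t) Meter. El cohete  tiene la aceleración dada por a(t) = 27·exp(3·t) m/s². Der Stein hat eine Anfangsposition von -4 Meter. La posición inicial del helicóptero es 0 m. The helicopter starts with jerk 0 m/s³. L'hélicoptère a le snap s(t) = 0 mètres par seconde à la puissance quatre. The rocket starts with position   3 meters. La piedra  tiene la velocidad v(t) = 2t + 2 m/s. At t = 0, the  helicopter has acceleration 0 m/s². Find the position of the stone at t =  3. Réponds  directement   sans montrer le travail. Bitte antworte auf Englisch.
x(3) = 11.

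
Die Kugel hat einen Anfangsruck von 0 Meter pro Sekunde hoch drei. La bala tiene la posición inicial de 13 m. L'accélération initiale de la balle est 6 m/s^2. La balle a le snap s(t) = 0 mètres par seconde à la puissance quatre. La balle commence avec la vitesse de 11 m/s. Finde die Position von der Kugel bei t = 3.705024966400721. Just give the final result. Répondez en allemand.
Bei t = 3.705024966400721, x = 94.9369046353659.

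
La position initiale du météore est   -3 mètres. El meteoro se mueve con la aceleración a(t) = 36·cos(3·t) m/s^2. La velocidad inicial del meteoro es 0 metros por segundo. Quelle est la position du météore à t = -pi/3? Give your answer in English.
We must find the integral of our acceleration equation a(t) = 36·cos(3·t) 2 times. Taking ∫a(t)dt and applying v(0) = 0, we find v(t) = 12·sin(3·t). The integral of velocity is position. Using x(0) = -3, we get x(t) = 1 - 4·cos(3·t). From the given position equation x(t) = 1 - 4·cos(3·t), we substitute t = -pi/3 to get x = 5.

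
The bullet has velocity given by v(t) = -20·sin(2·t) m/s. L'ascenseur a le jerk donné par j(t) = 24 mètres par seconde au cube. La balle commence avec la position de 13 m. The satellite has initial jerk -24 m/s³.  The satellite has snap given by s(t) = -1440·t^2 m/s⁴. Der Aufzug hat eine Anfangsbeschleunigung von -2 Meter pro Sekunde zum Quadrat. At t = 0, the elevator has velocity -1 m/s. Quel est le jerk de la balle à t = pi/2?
En partant de la vitesse v(t) = -20·sin(2·t), nous prenons 2 dérivées. En prenant d/dt de v(t), nous trouvons a(t) = -40·cos(2·t). En dérivant l'accélération, nous obtenons le jerk: j(t) = 80·sin(2·t). Nous avons le jerk j(t) = 80·sin(2·t). En substituant t = pi/2: j(pi/2) = 0.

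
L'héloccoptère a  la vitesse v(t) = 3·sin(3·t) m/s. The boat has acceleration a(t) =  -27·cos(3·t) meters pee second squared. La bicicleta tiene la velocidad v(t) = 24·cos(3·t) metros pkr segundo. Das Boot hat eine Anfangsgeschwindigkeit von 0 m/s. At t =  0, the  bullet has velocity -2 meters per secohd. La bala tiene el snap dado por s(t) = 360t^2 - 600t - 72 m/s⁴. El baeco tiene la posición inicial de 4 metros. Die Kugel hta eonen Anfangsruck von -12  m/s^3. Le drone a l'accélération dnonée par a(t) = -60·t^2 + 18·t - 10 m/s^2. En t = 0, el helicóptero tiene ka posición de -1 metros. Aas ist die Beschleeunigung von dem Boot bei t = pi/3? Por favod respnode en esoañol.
Usando a(t) = -27·cos(3·t) y sustituyendo t = pi/3, encontramos a = 27.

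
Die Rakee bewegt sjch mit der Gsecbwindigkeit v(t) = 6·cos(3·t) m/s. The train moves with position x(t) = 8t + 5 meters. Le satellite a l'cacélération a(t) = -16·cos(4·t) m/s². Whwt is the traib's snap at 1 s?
Starting from position x(t) = 8·t + 5, we take 4 derivatives. Taking d/dt of x(t), we find v(t) = 8. Taking d/dt of v(t), we find a(t) = 0. Taking d/dt of a(t), we find j(t) = 0. Taking d/dt of j(t), we find s(t) = 0. Using s(t) = 0 and substituting t = 1, we find s = 0.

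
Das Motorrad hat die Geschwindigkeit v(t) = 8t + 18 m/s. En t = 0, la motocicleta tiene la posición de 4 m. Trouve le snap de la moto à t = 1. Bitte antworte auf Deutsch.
Wir müssen unsere Gleichung für die Geschwindigkeit v(t) = 8·t + 18 3-mal ableiten. Mit d/dt von v(t) finden wir a(t) = 8. Durch Ableiten von der Beschleunigung erhalten wir den Ruck: j(t) = 0. Durch Ableiten von dem Ruck erhalten wir den Snap: s(t) = 0. Aus der Gleichung für den Snap s(t) = 0, setzen wir t = 1 ein und erhalten s = 0.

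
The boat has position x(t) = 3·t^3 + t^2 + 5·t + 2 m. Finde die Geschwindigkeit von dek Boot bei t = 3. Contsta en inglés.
Starting from position x(t) = 3·t^3 + t^2 + 5·t + 2, we take 1 derivative. Taking d/dt of x(t), we find v(t) = 9·t^2 + 2·t + 5. From the given velocity equation v(t) = 9·t^2 + 2·t + 5, we substitute t = 3 to get v = 92.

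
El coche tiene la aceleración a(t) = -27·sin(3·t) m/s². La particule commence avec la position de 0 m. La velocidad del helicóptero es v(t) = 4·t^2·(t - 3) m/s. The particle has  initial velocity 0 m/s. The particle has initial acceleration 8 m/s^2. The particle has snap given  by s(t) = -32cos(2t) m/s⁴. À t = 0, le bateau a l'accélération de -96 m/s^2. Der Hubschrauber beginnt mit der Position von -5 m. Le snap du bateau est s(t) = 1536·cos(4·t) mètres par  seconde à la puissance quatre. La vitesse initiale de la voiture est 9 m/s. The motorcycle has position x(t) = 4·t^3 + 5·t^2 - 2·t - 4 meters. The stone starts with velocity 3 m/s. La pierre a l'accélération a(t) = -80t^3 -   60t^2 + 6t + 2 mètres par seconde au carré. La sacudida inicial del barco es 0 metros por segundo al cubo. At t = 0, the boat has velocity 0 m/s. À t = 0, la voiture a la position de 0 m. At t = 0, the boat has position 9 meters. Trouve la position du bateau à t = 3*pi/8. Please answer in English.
Starting from snap s(t) = 1536·cos(4·t), we take 4 integrals. The antiderivative of snap, with j(0) = 0, gives jerk: j(t) = 384·sin(4·t). Integrating jerk and using the initial condition a(0) = -96, we get a(t) = -96·cos(4·t). Integrating acceleration and using the initial condition v(0) = 0, we get v(t) = -24·sin(4·t). The antiderivative of velocity is position. Using x(0) = 9, we get x(t) = 6·cos(4·t) + 3. We have position x(t) = 6·cos(4·t) + 3. Substituting t = 3*pi/8: x(3*pi/8) = 3.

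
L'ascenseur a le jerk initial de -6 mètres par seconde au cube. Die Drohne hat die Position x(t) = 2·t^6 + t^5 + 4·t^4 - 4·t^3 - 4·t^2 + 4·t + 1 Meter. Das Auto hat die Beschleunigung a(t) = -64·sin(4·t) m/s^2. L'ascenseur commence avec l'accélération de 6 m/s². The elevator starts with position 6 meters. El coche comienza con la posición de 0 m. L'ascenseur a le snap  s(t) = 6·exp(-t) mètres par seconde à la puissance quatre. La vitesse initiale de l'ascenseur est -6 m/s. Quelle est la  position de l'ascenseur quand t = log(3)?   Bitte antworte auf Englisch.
To solve this, we need to take 4 integrals of our snap equation s(t) = 6·exp(-t). The antiderivative of snap, with j(0) = -6, gives jerk: j(t) = -6·exp(-t). The antiderivative of jerk is acceleration. Using a(0) = 6, we get a(t) = 6·exp(-t). Finding the antiderivative of a(t) and using v(0) = -6: v(t) = -6·exp(-t). The antiderivative of velocity, with x(0) = 6, gives position: x(t) = 6·exp(-t). Using x(t) = 6·exp(-t) and substituting t = log(3), we find x = 2.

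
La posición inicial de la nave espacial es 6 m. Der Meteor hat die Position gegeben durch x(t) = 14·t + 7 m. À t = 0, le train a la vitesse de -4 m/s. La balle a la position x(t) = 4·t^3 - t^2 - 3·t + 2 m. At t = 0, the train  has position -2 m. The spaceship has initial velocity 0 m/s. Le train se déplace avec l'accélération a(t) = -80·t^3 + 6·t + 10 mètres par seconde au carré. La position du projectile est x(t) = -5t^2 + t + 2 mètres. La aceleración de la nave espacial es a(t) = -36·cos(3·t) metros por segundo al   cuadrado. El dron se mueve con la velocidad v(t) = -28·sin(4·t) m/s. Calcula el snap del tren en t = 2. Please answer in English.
To solve this, we need to take 2 derivatives of our acceleration equation a(t) = -80·t^3 + 6·t + 10. The derivative of acceleration gives jerk: j(t) = 6 - 240·t^2. Taking d/dt of j(t), we find s(t) = -480·t. From the given snap equation s(t) = -480·t, we substitute t = 2 to get s = -960.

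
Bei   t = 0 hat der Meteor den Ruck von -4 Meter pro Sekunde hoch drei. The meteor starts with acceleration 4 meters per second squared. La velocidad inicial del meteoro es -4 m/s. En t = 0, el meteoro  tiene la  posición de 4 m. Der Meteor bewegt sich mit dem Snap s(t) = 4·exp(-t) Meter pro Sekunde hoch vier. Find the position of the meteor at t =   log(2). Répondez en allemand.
Wir müssen unsere Gleichung für den Snap s(t) = 4·exp(-t) 4-mal integrieren. Mit ∫s(t)dt und Anwendung von j(0) = -4, finden wir j(t) = -4·exp(-t). Durch Integration von dem Ruck und Verwendung der Anfangsbedingung a(0) = 4, erhalten wir a(t) = 4·exp(-t). Das Integral von der Beschleunigung, mit v(0) = -4, ergibt die Geschwindigkeit: v(t) = -4·exp(-t). Das Integral von der Geschwindigkeit, mit x(0) = 4, ergibt die Position: x(t) = 4·exp(-t). Aus der Gleichung für die Position x(t) = 4·exp(-t), setzen wir t = log(2) ein und erhalten x = 2.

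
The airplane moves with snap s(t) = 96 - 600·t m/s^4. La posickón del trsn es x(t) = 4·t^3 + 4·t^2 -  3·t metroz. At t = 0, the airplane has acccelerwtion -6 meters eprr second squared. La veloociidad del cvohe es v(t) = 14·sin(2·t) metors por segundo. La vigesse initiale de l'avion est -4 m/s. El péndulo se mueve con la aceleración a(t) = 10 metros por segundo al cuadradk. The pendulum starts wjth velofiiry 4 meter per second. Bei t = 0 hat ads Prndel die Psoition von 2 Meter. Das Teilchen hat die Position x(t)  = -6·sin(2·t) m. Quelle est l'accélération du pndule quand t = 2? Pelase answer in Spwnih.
De la ecuación de la aceleración a(t) = 10, sustituimos t = 2 para obtener a = 10.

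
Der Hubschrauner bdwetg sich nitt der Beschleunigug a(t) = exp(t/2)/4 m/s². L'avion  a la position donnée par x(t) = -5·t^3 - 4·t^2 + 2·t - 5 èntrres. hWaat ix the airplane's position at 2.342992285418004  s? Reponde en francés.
En utilisant x(t) = -5·t^3 - 4·t^2 + 2·t - 5 et en substituant t = 2.342992285418004, nous trouvons x = -86.5830696091587.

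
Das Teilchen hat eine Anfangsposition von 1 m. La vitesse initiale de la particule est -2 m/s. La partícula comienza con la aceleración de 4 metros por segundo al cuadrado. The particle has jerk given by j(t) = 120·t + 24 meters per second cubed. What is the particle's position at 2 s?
To find the answer, we compute 3 integrals of j(t) = 120·t + 24. Integrating jerk and using the initial condition a(0) = 4, we get a(t) = 60·t^2 + 24·t + 4. Finding the antiderivative of a(t) and using v(0) = -2: v(t) = 20·t^3 + 12·t^2 + 4·t - 2. The integral of velocity is position. Using x(0) = 1, we get x(t) = 5·t^4 + 4·t^3 + 2·t^2 - 2·t + 1. From the given position equation x(t) = 5·t^4 + 4·t^3 + 2·t^2 - 2·t + 1, we substitute t = 2 to get x = 117.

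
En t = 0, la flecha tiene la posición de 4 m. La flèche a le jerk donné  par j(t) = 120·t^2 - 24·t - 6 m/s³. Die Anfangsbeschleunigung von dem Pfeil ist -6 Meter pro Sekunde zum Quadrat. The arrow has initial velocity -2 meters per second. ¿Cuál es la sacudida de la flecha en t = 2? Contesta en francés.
De l'équation du jerk j(t) = 120·t^2 - 24·t - 6, nous substituons t = 2 pour obtenir j = 426.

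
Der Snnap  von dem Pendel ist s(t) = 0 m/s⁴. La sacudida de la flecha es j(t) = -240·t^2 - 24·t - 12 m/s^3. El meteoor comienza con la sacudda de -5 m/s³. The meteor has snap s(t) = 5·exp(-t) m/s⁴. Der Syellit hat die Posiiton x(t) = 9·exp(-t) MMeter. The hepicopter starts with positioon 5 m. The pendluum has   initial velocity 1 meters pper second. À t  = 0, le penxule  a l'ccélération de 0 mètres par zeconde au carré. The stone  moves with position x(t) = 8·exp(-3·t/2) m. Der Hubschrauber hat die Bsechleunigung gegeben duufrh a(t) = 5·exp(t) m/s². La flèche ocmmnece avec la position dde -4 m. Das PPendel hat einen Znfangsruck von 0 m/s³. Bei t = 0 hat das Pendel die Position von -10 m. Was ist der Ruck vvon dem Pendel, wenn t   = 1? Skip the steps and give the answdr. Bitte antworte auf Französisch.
La réponse est 0.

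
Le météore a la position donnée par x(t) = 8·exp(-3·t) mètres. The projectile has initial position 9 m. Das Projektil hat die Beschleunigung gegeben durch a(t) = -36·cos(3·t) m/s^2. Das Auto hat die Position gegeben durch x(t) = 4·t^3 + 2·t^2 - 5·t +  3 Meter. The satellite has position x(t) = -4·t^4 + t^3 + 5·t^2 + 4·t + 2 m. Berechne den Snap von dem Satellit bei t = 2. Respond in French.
Nous devons dériver notre équation de la position x(t) = -4·t^4 + t^3 + 5·t^2 + 4·t + 2 4 fois. En dérivant la position, nous obtenons la vitesse: v(t) = -16·t^3 + 3·t^2 + 10·t + 4. En prenant d/dt de v(t), nous trouvons a(t) = -48·t^2 + 6·t + 10. En prenant d/dt de a(t), nous trouvons j(t) = 6 - 96·t. La dérivée du jerk donne le snap: s(t) = -96. De l'équation du snap s(t) = -96, nous substituons t = 2 pour obtenir s = -96.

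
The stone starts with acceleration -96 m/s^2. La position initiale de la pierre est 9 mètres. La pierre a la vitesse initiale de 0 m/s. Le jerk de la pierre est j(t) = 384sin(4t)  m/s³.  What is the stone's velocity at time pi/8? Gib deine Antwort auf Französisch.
Nous devons intégrer notre équation du jerk j(t) = 384·sin(4·t) 2 fois. La primitive du jerk, avec a(0) = -96, donne l'accélération: a(t) = -96·cos(4·t). La primitive de l'accélération, avec v(0) = 0, donne la vitesse: v(t) = -24·sin(4·t). En utilisant v(t) = -24·sin(4·t) et en substituant t = pi/8, nous trouvons v = -24.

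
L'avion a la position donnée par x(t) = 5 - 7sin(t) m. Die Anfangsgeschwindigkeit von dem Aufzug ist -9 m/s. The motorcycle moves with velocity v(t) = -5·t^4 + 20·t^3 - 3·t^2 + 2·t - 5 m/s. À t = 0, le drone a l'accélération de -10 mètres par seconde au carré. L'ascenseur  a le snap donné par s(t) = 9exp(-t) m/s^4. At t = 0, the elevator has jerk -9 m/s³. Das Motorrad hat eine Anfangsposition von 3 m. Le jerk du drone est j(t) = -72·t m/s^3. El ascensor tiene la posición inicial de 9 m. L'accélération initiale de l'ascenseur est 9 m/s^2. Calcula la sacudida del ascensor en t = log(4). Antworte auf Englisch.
Starting from snap s(t) = 9·exp(-t), we take 1 integral. Integrating snap and using the initial condition j(0) = -9, we get j(t) = -9·exp(-t). We have jerk j(t) = -9·exp(-t). Substituting t = log(4): j(log(4)) = -9/4.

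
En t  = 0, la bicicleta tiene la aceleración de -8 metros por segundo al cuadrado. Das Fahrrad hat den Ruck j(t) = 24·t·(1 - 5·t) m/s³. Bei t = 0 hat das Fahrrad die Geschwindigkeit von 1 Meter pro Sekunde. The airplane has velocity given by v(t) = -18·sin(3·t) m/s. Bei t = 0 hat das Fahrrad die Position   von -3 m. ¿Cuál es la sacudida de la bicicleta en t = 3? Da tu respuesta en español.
De la ecuación de la sacudida j(t) = 24·t·(1 - 5·t), sustituimos t = 3 para obtener j = -1008.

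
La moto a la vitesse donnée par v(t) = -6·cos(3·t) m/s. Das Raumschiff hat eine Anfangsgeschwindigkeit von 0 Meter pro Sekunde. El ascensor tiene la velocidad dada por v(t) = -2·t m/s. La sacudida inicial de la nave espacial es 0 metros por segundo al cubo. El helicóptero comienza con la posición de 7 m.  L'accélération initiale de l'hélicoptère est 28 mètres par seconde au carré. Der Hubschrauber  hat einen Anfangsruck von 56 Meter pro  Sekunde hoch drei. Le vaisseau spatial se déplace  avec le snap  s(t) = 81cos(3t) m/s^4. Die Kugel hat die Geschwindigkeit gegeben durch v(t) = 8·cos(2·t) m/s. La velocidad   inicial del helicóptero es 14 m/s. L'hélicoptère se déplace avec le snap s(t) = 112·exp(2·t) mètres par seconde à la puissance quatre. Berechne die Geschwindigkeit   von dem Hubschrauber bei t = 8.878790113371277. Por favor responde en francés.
Pour résoudre ceci, nous devons prendre 3 intégrales de notre équation du snap s(t) = 112·exp(2·t). En intégrant le snap et en utilisant la condition initiale j(0) = 56, nous obtenons j(t) = 56·exp(2·t). En intégrant le jerk et en utilisant la condition initiale a(0) = 28, nous obtenons a(t) = 28·exp(2·t). La primitive de l'accélération, avec v(0) = 14, donne la vitesse: v(t) = 14·exp(2·t). Nous avons la vitesse v(t) = 14·exp(2·t). En substituant t = 8.878790113371277: v(8.878790113371277) = 721351833.675298.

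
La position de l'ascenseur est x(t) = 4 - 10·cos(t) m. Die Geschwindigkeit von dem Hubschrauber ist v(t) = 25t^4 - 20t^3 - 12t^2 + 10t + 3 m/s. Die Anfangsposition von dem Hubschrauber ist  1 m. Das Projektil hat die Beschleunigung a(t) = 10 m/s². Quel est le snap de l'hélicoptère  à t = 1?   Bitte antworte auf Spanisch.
Para resolver esto, necesitamos tomar 3 derivadas de nuestra ecuación de la velocidad v(t) = 25·t^4 - 20·t^3 - 12·t^2 + 10·t + 3. La derivada de la velocidad da la aceleración: a(t) = 100·t^3 - 60·t^2 - 24·t + 10. Derivando la aceleración, obtenemos la sacudida: j(t) = 300·t^2 - 120·t - 24. Derivando la sacudida, obtenemos el snap: s(t) = 600·t - 120. De la ecuación del snap s(t) = 600·t - 120, sustituimos t = 1 para obtener s = 480.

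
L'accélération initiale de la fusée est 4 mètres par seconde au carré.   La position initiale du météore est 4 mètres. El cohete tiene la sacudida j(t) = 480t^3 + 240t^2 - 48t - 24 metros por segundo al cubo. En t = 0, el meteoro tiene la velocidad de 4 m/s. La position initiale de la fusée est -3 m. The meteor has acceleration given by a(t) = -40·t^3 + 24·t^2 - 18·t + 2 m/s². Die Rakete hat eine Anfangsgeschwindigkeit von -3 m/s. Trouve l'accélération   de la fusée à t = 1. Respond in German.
Wir müssen die Stammfunktion unserer Gleichung für den Ruck j(t) = 480·t^3 + 240·t^2 - 48·t - 24 1-mal finden. Die Stammfunktion von dem Ruck ist die Beschleunigung. Mit a(0) = 4 erhalten wir a(t) = 120·t^4 + 80·t^3 - 24·t^2 - 24·t + 4. Aus der Gleichung für die Beschleunigung a(t) = 120·t^4 + 80·t^3 - 24·t^2 - 24·t + 4, setzen wir t = 1 ein und erhalten a = 156.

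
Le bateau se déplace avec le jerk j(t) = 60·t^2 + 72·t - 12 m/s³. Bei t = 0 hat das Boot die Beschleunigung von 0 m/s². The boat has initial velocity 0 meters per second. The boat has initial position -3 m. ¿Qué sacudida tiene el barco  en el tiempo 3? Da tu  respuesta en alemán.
Mit j(t) = 60·t^2 + 72·t - 12 und Einsetzen von t = 3, finden wir j = 744.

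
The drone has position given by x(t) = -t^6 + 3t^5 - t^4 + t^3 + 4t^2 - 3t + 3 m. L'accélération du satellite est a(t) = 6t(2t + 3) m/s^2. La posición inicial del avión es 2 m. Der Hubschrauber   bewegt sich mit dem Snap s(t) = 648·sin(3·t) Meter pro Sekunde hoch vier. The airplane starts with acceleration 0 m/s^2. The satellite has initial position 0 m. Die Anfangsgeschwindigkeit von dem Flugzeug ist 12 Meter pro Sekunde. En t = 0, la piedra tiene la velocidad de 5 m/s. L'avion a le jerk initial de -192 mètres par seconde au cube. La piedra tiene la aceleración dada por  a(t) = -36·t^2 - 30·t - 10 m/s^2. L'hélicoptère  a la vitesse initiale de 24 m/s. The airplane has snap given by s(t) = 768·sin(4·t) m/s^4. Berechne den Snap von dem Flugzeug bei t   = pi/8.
Aus der Gleichung für den Snap s(t) = 768·sin(4·t), setzen wir t = pi/8 ein und erhalten s = 768.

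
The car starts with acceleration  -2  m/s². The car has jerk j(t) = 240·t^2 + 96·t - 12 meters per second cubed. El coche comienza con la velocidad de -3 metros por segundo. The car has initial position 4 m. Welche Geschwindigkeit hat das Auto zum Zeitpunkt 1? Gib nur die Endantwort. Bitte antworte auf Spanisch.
En t = 1, v = 25.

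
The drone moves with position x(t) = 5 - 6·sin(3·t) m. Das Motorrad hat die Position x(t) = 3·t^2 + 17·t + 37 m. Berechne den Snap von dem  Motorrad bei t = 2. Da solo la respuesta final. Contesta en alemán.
s(2) = 0.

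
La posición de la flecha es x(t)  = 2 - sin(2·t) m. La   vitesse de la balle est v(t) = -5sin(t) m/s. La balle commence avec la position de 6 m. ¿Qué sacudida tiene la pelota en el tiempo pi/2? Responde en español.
Para resolver esto, necesitamos tomar 2 derivadas de nuestra ecuación de la velocidad v(t) = -5·sin(t). Derivando la velocidad, obtenemos la aceleración: a(t) = -5·cos(t). La derivada de la aceleración da la sacudida: j(t) = 5·sin(t). Tenemos la sacudida j(t) = 5·sin(t). Sustituyendo t = pi/2: j(pi/2) = 5.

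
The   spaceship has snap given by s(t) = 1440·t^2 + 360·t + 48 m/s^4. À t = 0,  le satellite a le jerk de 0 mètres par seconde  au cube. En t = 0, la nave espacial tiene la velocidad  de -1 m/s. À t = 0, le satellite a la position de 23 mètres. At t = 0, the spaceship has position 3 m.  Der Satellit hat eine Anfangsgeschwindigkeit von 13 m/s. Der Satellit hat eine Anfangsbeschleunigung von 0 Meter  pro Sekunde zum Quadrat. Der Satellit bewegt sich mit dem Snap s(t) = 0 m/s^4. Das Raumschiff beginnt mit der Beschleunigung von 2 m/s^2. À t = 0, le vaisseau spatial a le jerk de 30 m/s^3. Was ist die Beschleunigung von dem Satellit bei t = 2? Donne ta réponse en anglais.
Starting from snap s(t) = 0, we take 2 antiderivatives. Taking ∫s(t)dt and applying j(0) = 0, we find j(t) = 0. Taking ∫j(t)dt and applying a(0) = 0, we find a(t) = 0. From the given acceleration equation a(t) = 0, we substitute t = 2 to get a = 0.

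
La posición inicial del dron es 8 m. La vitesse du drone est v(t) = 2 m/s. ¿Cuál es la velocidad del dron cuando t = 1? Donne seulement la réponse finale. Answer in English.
v(1) = 2.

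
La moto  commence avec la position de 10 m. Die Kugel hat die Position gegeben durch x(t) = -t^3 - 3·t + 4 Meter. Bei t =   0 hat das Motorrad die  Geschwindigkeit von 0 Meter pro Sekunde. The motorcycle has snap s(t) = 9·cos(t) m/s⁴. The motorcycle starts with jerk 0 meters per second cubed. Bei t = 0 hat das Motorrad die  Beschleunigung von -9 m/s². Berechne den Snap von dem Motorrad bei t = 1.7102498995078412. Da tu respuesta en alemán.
Wir haben den Snap s(t) = 9·cos(t). Durch Einsetzen von t = 1.7102498995078412: s(1.7102498995078412) = -1.25101811518352.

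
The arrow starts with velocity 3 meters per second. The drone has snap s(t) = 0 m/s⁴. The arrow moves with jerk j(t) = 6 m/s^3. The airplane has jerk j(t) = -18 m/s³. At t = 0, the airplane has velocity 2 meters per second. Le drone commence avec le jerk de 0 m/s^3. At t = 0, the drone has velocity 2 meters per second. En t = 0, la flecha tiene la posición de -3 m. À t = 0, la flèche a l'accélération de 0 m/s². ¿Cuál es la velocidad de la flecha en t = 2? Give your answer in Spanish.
Para resolver esto, necesitamos tomar 2 antiderivadas de nuestra ecuación de la sacudida j(t) = 6. La antiderivada de la sacudida es la aceleración. Usando a(0) = 0, obtenemos a(t) = 6·t. Integrando la aceleración y usando la condición inicial v(0) = 3, obtenemos v(t) = 3·t^2 + 3. Tenemos la velocidad v(t) = 3·t^2 + 3. Sustituyendo t = 2: v(2) = 15.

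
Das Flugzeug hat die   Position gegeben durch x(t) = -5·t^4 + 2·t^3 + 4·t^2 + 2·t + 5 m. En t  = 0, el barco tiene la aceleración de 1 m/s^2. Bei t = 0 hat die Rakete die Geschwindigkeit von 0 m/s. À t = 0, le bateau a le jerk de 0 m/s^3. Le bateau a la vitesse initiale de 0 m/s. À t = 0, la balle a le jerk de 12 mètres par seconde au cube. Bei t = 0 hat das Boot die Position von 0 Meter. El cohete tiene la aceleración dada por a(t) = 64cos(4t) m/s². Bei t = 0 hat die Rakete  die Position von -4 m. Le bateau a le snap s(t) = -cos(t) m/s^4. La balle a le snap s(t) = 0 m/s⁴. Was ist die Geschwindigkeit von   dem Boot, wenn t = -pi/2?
Wir müssen unsere Gleichung für den Snap s(t) = -cos(t) 3-mal integrieren. Das Integral von dem Snap, mit j(0) = 0, ergibt den Ruck: j(t) = -sin(t). Durch Integration von dem Ruck und Verwendung der Anfangsbedingung a(0) = 1, erhalten wir a(t) = cos(t). Das Integral von der Beschleunigung ist die Geschwindigkeit. Mit v(0) = 0 erhalten wir v(t) = sin(t). Wir haben die Geschwindigkeit v(t) = sin(t). Durch Einsetzen von t = -pi/2: v(-pi/2) = -1.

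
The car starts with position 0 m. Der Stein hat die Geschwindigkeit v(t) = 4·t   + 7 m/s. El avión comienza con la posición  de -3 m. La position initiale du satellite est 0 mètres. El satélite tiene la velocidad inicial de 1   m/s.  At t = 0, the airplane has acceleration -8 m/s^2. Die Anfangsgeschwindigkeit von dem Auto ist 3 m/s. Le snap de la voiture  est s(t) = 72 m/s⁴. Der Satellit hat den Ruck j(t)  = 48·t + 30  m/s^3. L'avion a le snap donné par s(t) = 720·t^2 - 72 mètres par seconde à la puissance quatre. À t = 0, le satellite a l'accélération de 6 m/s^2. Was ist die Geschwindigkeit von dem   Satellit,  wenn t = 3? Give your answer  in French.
Nous devons trouver la primitive de notre équation du jerk j(t) = 48·t + 30 2 fois. La primitive du jerk, avec a(0) = 6, donne l'accélération: a(t) = 24·t^2 + 30·t + 6. En intégrant l'accélération et en utilisant la condition initiale v(0) = 1, nous obtenons v(t) = 8·t^3 + 15·t^2 + 6·t + 1. En utilisant v(t) = 8·t^3 + 15·t^2 + 6·t + 1 et en substituant t = 3, nous trouvons v = 370.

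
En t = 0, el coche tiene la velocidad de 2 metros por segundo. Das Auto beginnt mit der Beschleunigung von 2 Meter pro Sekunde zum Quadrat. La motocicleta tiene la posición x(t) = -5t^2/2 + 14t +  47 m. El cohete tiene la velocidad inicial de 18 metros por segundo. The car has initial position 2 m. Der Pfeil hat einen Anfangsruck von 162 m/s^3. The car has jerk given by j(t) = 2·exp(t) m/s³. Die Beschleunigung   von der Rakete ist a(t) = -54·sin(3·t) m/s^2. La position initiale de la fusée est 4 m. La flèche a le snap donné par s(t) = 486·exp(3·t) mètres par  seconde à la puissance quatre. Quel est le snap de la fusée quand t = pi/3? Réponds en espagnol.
Para resolver esto, necesitamos tomar 2 derivadas de nuestra ecuación de la aceleración a(t) = -54·sin(3·t). La derivada de la aceleración da la sacudida: j(t) = -162·cos(3·t). Tomando d/dt de j(t), encontramos s(t) = 486·sin(3·t). Usando s(t) = 486·sin(3·t) y sustituyendo t = pi/3, encontramos s = 0.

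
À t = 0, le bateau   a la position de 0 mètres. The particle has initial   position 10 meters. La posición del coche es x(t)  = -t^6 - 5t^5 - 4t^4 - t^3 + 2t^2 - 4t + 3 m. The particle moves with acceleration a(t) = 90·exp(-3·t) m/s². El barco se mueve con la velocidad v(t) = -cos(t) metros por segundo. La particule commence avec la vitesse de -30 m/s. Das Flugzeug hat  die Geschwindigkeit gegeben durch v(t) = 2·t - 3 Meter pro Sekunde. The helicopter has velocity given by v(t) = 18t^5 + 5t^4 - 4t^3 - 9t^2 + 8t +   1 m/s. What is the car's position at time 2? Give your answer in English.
From the given position equation x(t) = -t^6 - 5·t^5 - 4·t^4 - t^3 + 2·t^2 - 4·t + 3, we substitute t = 2 to get x = -293.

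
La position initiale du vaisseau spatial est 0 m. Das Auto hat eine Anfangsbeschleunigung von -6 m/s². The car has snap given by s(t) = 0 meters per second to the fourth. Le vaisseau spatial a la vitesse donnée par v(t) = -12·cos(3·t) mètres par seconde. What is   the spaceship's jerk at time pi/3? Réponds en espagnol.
Partiendo de la velocidad v(t) = -12·cos(3·t), tomamos 2 derivadas. Tomando d/dt de v(t), encontramos a(t) = 36·sin(3·t). Derivando la aceleración, obtenemos la sacudida: j(t) = 108·cos(3·t). Usando j(t) = 108·cos(3·t) y sustituyendo t = pi/3, encontramos j = -108.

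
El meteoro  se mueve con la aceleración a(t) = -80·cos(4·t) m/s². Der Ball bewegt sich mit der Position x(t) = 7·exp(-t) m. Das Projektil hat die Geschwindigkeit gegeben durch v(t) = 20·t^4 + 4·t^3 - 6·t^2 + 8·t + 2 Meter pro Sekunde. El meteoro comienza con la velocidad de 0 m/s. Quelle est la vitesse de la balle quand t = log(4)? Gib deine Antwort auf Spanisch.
Partiendo de la posición x(t) = 7·exp(-t), tomamos 1 derivada. Tomando d/dt de x(t), encontramos v(t) = -7·exp(-t). Tenemos la velocidad v(t) = -7·exp(-t). Sustituyendo t = log(4): v(log(4)) = -7/4.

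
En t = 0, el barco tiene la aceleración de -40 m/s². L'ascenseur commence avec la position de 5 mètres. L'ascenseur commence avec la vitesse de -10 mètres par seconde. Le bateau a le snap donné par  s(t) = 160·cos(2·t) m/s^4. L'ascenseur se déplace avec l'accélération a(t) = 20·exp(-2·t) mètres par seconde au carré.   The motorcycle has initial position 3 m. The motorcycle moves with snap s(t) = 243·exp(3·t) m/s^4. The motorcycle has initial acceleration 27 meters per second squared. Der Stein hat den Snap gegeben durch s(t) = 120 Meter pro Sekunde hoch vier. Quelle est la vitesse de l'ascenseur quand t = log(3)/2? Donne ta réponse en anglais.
Starting from acceleration a(t) = 20·exp(-2·t), we take 1 integral. Taking ∫a(t)dt and applying v(0) = -10, we find v(t) = -10·exp(-2·t). From the given velocity equation v(t) = -10·exp(-2·t), we substitute t = log(3)/2 to get v = -10/3.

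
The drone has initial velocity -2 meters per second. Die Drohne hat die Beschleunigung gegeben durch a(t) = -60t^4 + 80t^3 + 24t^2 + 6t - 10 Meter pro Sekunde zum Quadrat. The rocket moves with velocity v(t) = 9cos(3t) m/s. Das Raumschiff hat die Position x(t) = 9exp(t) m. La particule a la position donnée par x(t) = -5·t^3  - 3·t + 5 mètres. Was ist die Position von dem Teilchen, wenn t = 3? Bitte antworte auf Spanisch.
Usando x(t) = -5·t^3 - 3·t + 5 y sustituyendo t = 3, encontramos x = -139.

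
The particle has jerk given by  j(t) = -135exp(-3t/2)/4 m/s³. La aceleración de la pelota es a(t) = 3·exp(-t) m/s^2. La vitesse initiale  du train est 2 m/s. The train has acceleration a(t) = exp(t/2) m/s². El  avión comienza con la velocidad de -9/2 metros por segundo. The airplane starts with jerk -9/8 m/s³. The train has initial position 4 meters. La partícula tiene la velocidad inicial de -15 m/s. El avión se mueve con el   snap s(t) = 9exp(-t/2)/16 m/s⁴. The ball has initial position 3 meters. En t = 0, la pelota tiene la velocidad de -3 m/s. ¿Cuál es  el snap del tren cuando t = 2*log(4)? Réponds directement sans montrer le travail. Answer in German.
s(2*log(4)) = 1.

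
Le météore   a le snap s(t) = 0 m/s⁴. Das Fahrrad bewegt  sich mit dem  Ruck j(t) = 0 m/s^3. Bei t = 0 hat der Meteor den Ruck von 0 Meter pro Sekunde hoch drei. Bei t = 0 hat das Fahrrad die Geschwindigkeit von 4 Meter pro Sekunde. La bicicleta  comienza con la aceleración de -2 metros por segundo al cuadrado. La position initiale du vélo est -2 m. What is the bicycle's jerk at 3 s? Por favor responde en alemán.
Wir haben den Ruck j(t) = 0. Durch Einsetzen von t = 3: j(3) = 0.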